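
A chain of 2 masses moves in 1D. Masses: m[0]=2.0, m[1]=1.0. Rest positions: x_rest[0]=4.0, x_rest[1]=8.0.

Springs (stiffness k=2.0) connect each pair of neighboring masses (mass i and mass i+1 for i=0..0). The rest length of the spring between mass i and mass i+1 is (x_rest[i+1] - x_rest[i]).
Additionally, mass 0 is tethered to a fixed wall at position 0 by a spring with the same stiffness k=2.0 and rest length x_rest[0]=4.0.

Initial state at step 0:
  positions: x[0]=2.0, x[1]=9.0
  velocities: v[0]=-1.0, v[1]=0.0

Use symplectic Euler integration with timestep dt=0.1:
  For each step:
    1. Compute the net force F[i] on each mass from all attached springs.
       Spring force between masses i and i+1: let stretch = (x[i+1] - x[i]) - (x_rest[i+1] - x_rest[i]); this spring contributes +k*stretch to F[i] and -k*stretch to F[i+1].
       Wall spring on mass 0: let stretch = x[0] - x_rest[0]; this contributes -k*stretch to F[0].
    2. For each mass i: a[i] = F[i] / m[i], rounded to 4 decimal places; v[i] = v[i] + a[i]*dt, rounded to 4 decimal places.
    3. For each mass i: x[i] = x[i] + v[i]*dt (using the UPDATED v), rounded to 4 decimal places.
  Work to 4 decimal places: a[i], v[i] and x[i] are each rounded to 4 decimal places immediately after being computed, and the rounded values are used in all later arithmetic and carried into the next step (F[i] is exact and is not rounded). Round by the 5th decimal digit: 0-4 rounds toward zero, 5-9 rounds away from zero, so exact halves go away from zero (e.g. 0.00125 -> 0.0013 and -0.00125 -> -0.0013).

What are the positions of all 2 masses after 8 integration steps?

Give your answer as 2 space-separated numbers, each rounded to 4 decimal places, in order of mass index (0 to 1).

Step 0: x=[2.0000 9.0000] v=[-1.0000 0.0000]
Step 1: x=[1.9500 8.9400] v=[-0.5000 -0.6000]
Step 2: x=[1.9504 8.8202] v=[0.0040 -1.1980]
Step 3: x=[2.0000 8.6430] v=[0.4959 -1.7720]
Step 4: x=[2.0960 8.4129] v=[0.9602 -2.3006]
Step 5: x=[2.2342 8.1365] v=[1.3823 -2.7640]
Step 6: x=[2.4091 7.8221] v=[1.7491 -3.1445]
Step 7: x=[2.6141 7.4794] v=[2.0495 -3.4271]
Step 8: x=[2.8416 7.1194] v=[2.2746 -3.6002]

Answer: 2.8416 7.1194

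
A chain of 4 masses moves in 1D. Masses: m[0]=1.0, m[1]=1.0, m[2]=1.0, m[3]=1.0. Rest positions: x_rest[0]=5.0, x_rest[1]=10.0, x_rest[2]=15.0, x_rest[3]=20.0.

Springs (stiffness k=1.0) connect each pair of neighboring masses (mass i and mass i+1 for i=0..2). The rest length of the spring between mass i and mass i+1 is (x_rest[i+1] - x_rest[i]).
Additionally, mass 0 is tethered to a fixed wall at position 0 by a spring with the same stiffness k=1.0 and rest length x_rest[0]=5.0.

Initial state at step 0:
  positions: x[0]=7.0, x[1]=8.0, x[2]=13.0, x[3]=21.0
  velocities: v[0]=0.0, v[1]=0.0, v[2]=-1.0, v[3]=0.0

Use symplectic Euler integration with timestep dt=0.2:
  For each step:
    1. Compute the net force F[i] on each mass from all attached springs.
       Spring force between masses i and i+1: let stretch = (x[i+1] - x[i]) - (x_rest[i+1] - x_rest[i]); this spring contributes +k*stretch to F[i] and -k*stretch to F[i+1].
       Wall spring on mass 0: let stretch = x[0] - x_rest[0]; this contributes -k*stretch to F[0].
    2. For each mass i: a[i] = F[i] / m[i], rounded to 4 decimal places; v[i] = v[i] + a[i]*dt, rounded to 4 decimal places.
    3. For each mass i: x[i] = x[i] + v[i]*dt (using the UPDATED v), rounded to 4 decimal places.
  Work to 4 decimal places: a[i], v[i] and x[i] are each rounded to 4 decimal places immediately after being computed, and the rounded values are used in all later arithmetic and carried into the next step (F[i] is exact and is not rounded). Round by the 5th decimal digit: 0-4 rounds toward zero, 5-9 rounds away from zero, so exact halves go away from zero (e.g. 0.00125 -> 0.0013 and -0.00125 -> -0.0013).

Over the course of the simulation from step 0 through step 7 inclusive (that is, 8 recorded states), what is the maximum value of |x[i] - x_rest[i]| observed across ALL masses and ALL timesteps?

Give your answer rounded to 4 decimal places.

Answer: 2.0800

Derivation:
Step 0: x=[7.0000 8.0000 13.0000 21.0000] v=[0.0000 0.0000 -1.0000 0.0000]
Step 1: x=[6.7600 8.1600 12.9200 20.8800] v=[-1.2000 0.8000 -0.4000 -0.6000]
Step 2: x=[6.3056 8.4544 12.9680 20.6416] v=[-2.2720 1.4720 0.2400 -1.1920]
Step 3: x=[5.6849 8.8434 13.1424 20.2963] v=[-3.1034 1.9450 0.8720 -1.7267]
Step 4: x=[4.9632 9.2780 13.4310 19.8648] v=[-3.6087 2.1731 1.4430 -2.1575]
Step 5: x=[4.2155 9.7061 13.8108 19.3759] v=[-3.7384 2.1407 1.8992 -2.4443]
Step 6: x=[3.5188 10.0788 14.2491 18.8644] v=[-3.4834 1.8635 2.1913 -2.5573]
Step 7: x=[2.9438 10.3559 14.7052 18.3683] v=[-2.8752 1.3856 2.2803 -2.4804]
Max displacement = 2.0800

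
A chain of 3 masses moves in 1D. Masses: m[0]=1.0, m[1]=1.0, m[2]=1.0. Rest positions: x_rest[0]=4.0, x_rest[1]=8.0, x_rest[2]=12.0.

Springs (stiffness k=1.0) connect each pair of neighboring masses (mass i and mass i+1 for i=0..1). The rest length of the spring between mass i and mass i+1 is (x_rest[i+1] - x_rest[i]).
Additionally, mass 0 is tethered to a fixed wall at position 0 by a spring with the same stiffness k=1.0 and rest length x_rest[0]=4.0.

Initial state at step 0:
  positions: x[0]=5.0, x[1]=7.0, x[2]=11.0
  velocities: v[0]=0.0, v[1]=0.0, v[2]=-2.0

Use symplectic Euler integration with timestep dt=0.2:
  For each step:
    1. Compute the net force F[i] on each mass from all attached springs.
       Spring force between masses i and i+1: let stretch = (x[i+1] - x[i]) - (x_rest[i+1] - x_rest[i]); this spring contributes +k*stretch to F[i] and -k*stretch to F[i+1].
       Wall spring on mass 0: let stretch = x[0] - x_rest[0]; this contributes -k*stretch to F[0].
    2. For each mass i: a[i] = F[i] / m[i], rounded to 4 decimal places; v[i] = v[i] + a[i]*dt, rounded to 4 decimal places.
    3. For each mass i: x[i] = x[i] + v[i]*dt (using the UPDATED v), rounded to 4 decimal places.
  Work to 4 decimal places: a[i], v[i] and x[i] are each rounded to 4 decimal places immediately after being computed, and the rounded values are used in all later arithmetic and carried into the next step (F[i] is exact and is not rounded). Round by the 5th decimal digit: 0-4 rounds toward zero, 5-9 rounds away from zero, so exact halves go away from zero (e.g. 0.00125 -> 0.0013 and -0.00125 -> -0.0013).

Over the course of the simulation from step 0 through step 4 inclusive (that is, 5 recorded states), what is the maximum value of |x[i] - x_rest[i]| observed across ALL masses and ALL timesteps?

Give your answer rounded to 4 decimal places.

Step 0: x=[5.0000 7.0000 11.0000] v=[0.0000 0.0000 -2.0000]
Step 1: x=[4.8800 7.0800 10.6000] v=[-0.6000 0.4000 -2.0000]
Step 2: x=[4.6528 7.2128 10.2192] v=[-1.1360 0.6640 -1.9040]
Step 3: x=[4.3419 7.3635 9.8781] v=[-1.5546 0.7533 -1.7053]
Step 4: x=[3.9782 7.4939 9.5965] v=[-1.8187 0.6519 -1.4082]
Max displacement = 2.4035

Answer: 2.4035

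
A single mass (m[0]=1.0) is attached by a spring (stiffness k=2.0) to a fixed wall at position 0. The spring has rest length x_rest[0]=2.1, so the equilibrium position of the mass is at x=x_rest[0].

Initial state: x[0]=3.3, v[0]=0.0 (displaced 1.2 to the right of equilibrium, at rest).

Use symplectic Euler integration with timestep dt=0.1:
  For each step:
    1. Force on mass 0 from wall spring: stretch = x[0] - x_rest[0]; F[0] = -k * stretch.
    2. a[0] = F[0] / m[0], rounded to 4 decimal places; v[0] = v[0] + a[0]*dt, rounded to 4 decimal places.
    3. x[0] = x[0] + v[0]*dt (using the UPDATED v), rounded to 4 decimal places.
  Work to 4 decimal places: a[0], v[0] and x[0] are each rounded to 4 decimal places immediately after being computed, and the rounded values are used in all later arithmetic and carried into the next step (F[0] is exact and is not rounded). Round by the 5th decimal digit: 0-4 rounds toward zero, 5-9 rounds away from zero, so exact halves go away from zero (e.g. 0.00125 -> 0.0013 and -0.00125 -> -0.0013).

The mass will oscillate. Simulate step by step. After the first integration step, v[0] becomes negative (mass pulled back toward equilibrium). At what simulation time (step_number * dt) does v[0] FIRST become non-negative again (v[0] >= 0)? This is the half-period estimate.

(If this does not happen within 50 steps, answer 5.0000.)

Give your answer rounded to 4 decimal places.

Step 0: x=[3.3000] v=[0.0000]
Step 1: x=[3.2760] v=[-0.2400]
Step 2: x=[3.2285] v=[-0.4752]
Step 3: x=[3.1584] v=[-0.7009]
Step 4: x=[3.0671] v=[-0.9126]
Step 5: x=[2.9565] v=[-1.1060]
Step 6: x=[2.8288] v=[-1.2773]
Step 7: x=[2.6865] v=[-1.4231]
Step 8: x=[2.5325] v=[-1.5404]
Step 9: x=[2.3698] v=[-1.6269]
Step 10: x=[2.2017] v=[-1.6809]
Step 11: x=[2.0316] v=[-1.7012]
Step 12: x=[1.8629] v=[-1.6875]
Step 13: x=[1.6989] v=[-1.6401]
Step 14: x=[1.5429] v=[-1.5599]
Step 15: x=[1.3981] v=[-1.4485]
Step 16: x=[1.2673] v=[-1.3081]
Step 17: x=[1.1531] v=[-1.1416]
Step 18: x=[1.0579] v=[-0.9522]
Step 19: x=[0.9835] v=[-0.7438]
Step 20: x=[0.9315] v=[-0.5205]
Step 21: x=[0.9028] v=[-0.2868]
Step 22: x=[0.8981] v=[-0.0474]
Step 23: x=[0.9174] v=[0.1930]
First v>=0 after going negative at step 23, time=2.3000

Answer: 2.3000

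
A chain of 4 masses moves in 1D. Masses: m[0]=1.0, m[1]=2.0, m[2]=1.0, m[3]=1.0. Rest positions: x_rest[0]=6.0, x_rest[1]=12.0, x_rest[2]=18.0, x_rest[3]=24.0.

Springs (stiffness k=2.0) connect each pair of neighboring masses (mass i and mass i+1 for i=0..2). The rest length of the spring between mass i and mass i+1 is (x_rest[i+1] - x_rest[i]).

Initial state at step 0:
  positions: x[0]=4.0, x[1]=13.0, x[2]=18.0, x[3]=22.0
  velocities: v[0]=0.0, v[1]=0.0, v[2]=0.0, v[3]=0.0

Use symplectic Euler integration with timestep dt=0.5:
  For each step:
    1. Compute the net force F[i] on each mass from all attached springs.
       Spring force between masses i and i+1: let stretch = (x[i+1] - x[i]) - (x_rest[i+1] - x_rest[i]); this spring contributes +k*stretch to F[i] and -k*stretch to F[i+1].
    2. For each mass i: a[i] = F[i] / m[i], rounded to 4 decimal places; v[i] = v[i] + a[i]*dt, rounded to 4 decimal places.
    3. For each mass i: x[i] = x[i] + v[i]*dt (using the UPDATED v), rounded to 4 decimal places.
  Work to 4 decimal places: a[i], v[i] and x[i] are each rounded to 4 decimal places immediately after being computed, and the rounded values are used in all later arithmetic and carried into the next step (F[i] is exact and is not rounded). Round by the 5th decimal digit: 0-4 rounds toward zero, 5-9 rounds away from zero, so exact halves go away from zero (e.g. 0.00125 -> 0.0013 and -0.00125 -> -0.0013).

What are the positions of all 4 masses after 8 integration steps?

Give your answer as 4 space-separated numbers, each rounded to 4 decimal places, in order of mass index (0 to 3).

Answer: 5.5500 11.5334 17.6330 23.7511

Derivation:
Step 0: x=[4.0000 13.0000 18.0000 22.0000] v=[0.0000 0.0000 0.0000 0.0000]
Step 1: x=[5.5000 12.0000 17.5000 23.0000] v=[3.0000 -2.0000 -1.0000 2.0000]
Step 2: x=[7.2500 10.7500 17.0000 24.2500] v=[3.5000 -2.5000 -1.0000 2.5000]
Step 3: x=[7.7500 10.1875 17.0000 24.8750] v=[1.0000 -1.1250 0.0000 1.2500]
Step 4: x=[6.4688 10.7188 17.5313 24.5625] v=[-2.5625 1.0625 1.0625 -0.6250]
Step 5: x=[4.3126 11.8907 18.1719 23.7344] v=[-4.3125 2.3438 1.2812 -1.6562]
Step 6: x=[2.9454 12.7384 18.4532 23.1251] v=[-2.7344 1.6954 0.5625 -1.2187]
Step 7: x=[3.4747 12.5666 18.2130 23.1798] v=[1.0586 -0.3437 -0.4804 0.1094]
Step 8: x=[5.5500 11.5334 17.6330 23.7511] v=[4.1505 -2.0665 -1.1600 1.1426]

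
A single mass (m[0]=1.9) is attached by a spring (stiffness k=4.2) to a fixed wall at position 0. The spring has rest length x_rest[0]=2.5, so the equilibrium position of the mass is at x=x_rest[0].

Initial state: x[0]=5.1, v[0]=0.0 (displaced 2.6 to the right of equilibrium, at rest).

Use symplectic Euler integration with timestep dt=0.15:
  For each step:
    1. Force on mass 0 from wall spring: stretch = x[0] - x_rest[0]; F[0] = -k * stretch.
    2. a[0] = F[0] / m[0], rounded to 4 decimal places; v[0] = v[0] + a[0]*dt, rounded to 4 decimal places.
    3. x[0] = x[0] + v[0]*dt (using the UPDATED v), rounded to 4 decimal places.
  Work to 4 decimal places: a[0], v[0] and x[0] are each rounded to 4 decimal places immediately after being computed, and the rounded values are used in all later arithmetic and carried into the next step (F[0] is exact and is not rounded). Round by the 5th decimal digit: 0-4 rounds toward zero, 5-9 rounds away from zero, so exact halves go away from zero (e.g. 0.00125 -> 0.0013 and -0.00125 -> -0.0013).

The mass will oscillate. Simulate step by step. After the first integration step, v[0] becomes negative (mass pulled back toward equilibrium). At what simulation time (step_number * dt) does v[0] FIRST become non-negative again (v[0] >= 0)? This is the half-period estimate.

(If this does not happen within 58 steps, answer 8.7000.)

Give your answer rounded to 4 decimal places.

Step 0: x=[5.1000] v=[0.0000]
Step 1: x=[4.9707] v=[-0.8621]
Step 2: x=[4.7185] v=[-1.6813]
Step 3: x=[4.3560] v=[-2.4169]
Step 4: x=[3.9012] v=[-3.0323]
Step 5: x=[3.3767] v=[-3.4969]
Step 6: x=[2.8086] v=[-3.7876]
Step 7: x=[2.2251] v=[-3.8899]
Step 8: x=[1.6553] v=[-3.7987]
Step 9: x=[1.1275] v=[-3.5186]
Step 10: x=[0.6680] v=[-3.0635]
Step 11: x=[0.2996] v=[-2.4560]
Step 12: x=[0.0406] v=[-1.7264]
Step 13: x=[-0.0960] v=[-0.9109]
Step 14: x=[-0.1035] v=[-0.0501]
Step 15: x=[0.0185] v=[0.8132]
First v>=0 after going negative at step 15, time=2.2500

Answer: 2.2500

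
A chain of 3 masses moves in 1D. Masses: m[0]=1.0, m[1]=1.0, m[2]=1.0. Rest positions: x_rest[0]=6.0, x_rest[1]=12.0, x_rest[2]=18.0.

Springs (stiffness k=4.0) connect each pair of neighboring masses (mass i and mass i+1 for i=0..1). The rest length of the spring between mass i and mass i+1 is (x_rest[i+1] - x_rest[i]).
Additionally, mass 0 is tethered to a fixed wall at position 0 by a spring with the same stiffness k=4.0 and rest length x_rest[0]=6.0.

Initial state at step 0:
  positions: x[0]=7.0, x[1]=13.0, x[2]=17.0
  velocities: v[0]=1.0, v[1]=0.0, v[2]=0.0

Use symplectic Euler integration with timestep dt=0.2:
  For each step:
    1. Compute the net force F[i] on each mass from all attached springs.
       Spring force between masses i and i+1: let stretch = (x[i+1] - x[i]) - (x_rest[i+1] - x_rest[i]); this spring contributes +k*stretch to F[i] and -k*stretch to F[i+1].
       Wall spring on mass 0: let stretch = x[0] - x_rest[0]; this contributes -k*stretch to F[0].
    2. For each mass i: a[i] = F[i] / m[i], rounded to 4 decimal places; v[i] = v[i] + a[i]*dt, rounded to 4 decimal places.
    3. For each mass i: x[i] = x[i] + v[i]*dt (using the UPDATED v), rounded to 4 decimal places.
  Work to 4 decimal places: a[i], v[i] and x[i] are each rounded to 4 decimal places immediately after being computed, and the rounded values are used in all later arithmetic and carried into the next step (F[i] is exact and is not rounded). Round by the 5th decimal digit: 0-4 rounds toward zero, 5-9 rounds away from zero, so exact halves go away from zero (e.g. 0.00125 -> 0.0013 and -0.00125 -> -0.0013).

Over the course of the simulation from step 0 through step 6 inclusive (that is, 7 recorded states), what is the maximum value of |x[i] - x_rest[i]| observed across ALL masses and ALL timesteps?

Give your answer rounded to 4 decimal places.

Step 0: x=[7.0000 13.0000 17.0000] v=[1.0000 0.0000 0.0000]
Step 1: x=[7.0400 12.6800 17.3200] v=[0.2000 -1.6000 1.6000]
Step 2: x=[6.8560 12.2000 17.8576] v=[-0.9200 -2.4000 2.6880]
Step 3: x=[6.4301 11.7702 18.4500] v=[-2.1296 -2.1491 2.9619]
Step 4: x=[5.8298 11.5547 18.9336] v=[-3.0016 -1.0773 2.4181]
Step 5: x=[5.2127 11.6039 19.1966] v=[-3.0855 0.2459 1.3150]
Step 6: x=[4.7842 11.8453 19.2048] v=[-2.1427 1.2071 0.0408]
Max displacement = 1.2158

Answer: 1.2158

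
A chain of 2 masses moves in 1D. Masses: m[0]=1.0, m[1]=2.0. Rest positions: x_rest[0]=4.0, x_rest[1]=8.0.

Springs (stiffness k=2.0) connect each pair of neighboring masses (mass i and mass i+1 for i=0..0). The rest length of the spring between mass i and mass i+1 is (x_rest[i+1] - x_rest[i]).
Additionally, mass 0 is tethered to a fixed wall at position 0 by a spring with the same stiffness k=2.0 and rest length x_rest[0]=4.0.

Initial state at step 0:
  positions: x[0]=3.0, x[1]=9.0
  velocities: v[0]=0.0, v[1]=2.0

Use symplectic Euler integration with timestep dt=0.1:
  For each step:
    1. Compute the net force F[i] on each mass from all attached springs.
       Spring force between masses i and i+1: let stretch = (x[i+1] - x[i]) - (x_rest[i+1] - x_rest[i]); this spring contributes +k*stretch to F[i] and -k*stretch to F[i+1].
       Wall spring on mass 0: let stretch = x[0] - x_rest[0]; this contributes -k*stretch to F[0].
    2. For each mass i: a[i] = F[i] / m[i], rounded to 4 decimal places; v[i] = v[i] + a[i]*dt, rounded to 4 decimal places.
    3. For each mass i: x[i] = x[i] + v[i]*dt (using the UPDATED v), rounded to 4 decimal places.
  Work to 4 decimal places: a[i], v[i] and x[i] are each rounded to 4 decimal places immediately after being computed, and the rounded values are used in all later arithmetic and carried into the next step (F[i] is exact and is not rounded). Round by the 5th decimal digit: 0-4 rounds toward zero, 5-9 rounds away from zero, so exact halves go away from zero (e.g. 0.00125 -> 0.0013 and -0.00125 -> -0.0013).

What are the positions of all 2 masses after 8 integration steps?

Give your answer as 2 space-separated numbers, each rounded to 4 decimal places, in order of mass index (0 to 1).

Step 0: x=[3.0000 9.0000] v=[0.0000 2.0000]
Step 1: x=[3.0600 9.1800] v=[0.6000 1.8000]
Step 2: x=[3.1812 9.3388] v=[1.2120 1.5880]
Step 3: x=[3.3619 9.4760] v=[1.8073 1.3722]
Step 4: x=[3.5977 9.5921] v=[2.3577 1.1608]
Step 5: x=[3.8814 9.6882] v=[2.8370 0.9614]
Step 6: x=[4.2036 9.7663] v=[3.2221 0.7807]
Step 7: x=[4.5530 9.8287] v=[3.4939 0.6244]
Step 8: x=[4.9168 9.8784] v=[3.6384 0.4968]

Answer: 4.9168 9.8784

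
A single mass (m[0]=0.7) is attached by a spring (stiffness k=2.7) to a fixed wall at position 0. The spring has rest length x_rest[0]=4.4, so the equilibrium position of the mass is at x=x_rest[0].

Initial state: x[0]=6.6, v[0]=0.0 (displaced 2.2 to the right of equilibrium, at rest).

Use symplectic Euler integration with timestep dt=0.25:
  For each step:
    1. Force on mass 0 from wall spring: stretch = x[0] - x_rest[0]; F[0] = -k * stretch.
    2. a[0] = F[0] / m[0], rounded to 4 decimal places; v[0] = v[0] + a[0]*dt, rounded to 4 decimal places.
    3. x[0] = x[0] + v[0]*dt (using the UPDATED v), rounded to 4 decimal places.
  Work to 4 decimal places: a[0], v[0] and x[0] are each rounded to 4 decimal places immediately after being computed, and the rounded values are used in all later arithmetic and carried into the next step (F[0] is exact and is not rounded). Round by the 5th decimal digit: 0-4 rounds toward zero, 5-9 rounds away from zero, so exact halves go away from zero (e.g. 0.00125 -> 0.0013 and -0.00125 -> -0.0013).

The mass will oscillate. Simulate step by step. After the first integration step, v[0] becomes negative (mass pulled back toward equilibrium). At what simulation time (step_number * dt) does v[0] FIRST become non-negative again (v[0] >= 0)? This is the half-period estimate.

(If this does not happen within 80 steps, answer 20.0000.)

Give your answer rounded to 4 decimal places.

Step 0: x=[6.6000] v=[0.0000]
Step 1: x=[6.0697] v=[-2.1214]
Step 2: x=[5.1368] v=[-3.7315]
Step 3: x=[4.0263] v=[-4.4420]
Step 4: x=[3.0059] v=[-4.0817]
Step 5: x=[2.3216] v=[-2.7374]
Step 6: x=[2.1383] v=[-0.7332]
Step 7: x=[2.5002] v=[1.4477]
First v>=0 after going negative at step 7, time=1.7500

Answer: 1.7500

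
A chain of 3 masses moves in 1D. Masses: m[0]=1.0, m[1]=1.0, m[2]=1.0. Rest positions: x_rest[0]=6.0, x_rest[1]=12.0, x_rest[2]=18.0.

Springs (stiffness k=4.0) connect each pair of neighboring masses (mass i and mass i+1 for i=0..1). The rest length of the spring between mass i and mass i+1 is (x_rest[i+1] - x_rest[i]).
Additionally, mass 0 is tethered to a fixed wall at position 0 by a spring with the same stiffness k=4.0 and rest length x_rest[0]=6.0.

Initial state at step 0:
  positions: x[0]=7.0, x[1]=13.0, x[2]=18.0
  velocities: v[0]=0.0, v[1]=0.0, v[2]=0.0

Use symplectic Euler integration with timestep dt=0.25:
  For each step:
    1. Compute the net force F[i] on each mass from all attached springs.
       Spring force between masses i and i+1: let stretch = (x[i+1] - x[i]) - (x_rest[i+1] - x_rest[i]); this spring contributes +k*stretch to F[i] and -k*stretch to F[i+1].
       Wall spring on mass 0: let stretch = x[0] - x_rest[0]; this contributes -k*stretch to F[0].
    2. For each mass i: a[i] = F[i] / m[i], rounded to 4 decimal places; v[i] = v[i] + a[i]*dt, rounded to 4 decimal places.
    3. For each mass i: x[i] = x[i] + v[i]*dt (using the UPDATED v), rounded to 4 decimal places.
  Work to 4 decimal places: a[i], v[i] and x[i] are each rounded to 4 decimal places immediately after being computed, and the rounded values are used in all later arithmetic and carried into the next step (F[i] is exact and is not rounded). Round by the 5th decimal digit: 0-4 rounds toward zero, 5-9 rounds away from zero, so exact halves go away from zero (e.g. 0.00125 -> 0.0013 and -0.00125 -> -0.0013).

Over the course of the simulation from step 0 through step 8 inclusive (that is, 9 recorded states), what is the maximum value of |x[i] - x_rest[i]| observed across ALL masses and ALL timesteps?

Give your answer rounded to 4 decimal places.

Step 0: x=[7.0000 13.0000 18.0000] v=[0.0000 0.0000 0.0000]
Step 1: x=[6.7500 12.7500 18.2500] v=[-1.0000 -1.0000 1.0000]
Step 2: x=[6.3125 12.3750 18.6250] v=[-1.7500 -1.5000 1.5000]
Step 3: x=[5.8125 12.0469 18.9375] v=[-2.0000 -1.3125 1.2500]
Step 4: x=[5.4180 11.8828 19.0274] v=[-1.5781 -0.6563 0.3594]
Step 5: x=[5.2852 11.8887 18.8311] v=[-0.5313 0.0235 -0.7852]
Step 6: x=[5.4820 11.9793 18.3992] v=[0.7870 0.3624 -1.7276]
Step 7: x=[5.9326 12.0506 17.8623] v=[1.8023 0.2850 -2.1475]
Step 8: x=[6.4295 12.0453 17.3725] v=[1.9877 -0.0213 -1.9592]
Max displacement = 1.0274

Answer: 1.0274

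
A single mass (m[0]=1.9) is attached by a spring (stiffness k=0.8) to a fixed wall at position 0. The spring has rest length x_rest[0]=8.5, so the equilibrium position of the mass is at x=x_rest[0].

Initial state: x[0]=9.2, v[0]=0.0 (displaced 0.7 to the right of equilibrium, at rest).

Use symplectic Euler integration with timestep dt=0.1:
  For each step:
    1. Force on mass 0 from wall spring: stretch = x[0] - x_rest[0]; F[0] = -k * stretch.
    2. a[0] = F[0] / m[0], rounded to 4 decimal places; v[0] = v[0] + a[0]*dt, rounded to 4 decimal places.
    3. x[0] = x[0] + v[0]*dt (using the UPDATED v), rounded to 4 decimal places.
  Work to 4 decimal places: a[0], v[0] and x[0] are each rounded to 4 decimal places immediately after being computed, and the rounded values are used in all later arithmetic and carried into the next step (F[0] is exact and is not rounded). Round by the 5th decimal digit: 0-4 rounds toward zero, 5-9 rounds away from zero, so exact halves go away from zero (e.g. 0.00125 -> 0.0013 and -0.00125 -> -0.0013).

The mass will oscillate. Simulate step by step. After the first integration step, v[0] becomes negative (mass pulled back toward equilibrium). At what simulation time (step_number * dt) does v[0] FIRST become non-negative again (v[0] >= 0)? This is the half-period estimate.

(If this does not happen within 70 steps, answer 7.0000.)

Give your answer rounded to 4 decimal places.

Step 0: x=[9.2000] v=[0.0000]
Step 1: x=[9.1971] v=[-0.0295]
Step 2: x=[9.1912] v=[-0.0589]
Step 3: x=[9.1824] v=[-0.0880]
Step 4: x=[9.1707] v=[-0.1167]
Step 5: x=[9.1562] v=[-0.1449]
Step 6: x=[9.1390] v=[-0.1725]
Step 7: x=[9.1191] v=[-0.1994]
Step 8: x=[9.0966] v=[-0.2255]
Step 9: x=[9.0715] v=[-0.2506]
Step 10: x=[9.0440] v=[-0.2747]
Step 11: x=[9.0142] v=[-0.2976]
Step 12: x=[8.9823] v=[-0.3193]
Step 13: x=[8.9483] v=[-0.3396]
Step 14: x=[8.9125] v=[-0.3585]
Step 15: x=[8.8749] v=[-0.3759]
Step 16: x=[8.8357] v=[-0.3917]
Step 17: x=[8.7951] v=[-0.4058]
Step 18: x=[8.7533] v=[-0.4182]
Step 19: x=[8.7104] v=[-0.4289]
Step 20: x=[8.6666] v=[-0.4378]
Step 21: x=[8.6221] v=[-0.4448]
Step 22: x=[8.5771] v=[-0.4499]
Step 23: x=[8.5318] v=[-0.4532]
Step 24: x=[8.4864] v=[-0.4545]
Step 25: x=[8.4410] v=[-0.4539]
Step 26: x=[8.3959] v=[-0.4514]
Step 27: x=[8.3512] v=[-0.4470]
Step 28: x=[8.3071] v=[-0.4407]
Step 29: x=[8.2638] v=[-0.4326]
Step 30: x=[8.2215] v=[-0.4227]
Step 31: x=[8.1804] v=[-0.4110]
Step 32: x=[8.1407] v=[-0.3975]
Step 33: x=[8.1025] v=[-0.3824]
Step 34: x=[8.0659] v=[-0.3657]
Step 35: x=[8.0312] v=[-0.3474]
Step 36: x=[7.9984] v=[-0.3277]
Step 37: x=[7.9677] v=[-0.3066]
Step 38: x=[7.9393] v=[-0.2842]
Step 39: x=[7.9132] v=[-0.2606]
Step 40: x=[7.8896] v=[-0.2359]
Step 41: x=[7.8686] v=[-0.2102]
Step 42: x=[7.8502] v=[-0.1836]
Step 43: x=[7.8346] v=[-0.1562]
Step 44: x=[7.8218] v=[-0.1282]
Step 45: x=[7.8118] v=[-0.0996]
Step 46: x=[7.8047] v=[-0.0706]
Step 47: x=[7.8006] v=[-0.0413]
Step 48: x=[7.7994] v=[-0.0119]
Step 49: x=[7.8012] v=[0.0176]
First v>=0 after going negative at step 49, time=4.9000

Answer: 4.9000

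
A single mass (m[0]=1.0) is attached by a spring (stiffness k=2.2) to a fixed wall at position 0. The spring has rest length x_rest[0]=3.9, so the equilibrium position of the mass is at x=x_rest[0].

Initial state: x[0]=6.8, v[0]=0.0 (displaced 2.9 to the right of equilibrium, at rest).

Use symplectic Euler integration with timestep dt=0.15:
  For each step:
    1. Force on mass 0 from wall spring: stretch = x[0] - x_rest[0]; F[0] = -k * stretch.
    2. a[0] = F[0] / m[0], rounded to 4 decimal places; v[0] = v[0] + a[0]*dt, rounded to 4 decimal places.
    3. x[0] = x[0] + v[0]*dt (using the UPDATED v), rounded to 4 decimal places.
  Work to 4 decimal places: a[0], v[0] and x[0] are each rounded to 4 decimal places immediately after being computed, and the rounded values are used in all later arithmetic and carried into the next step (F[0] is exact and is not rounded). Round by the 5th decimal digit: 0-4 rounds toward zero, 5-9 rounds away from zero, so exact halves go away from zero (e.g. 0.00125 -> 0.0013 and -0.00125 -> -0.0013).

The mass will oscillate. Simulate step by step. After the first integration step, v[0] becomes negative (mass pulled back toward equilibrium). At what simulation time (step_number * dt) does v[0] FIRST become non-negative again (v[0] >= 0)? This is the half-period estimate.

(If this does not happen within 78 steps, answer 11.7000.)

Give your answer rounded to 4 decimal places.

Answer: 2.2500

Derivation:
Step 0: x=[6.8000] v=[0.0000]
Step 1: x=[6.6565] v=[-0.9570]
Step 2: x=[6.3765] v=[-1.8666]
Step 3: x=[5.9739] v=[-2.6838]
Step 4: x=[5.4687] v=[-3.3682]
Step 5: x=[4.8858] v=[-3.8859]
Step 6: x=[4.2541] v=[-4.2112]
Step 7: x=[3.6049] v=[-4.3281]
Step 8: x=[2.9703] v=[-4.2307]
Step 9: x=[2.3817] v=[-3.9239]
Step 10: x=[1.8683] v=[-3.4229]
Step 11: x=[1.4554] v=[-2.7524]
Step 12: x=[1.1635] v=[-1.9457]
Step 13: x=[1.0071] v=[-1.0427]
Step 14: x=[0.9939] v=[-0.0880]
Step 15: x=[1.1246] v=[0.8710]
First v>=0 after going negative at step 15, time=2.2500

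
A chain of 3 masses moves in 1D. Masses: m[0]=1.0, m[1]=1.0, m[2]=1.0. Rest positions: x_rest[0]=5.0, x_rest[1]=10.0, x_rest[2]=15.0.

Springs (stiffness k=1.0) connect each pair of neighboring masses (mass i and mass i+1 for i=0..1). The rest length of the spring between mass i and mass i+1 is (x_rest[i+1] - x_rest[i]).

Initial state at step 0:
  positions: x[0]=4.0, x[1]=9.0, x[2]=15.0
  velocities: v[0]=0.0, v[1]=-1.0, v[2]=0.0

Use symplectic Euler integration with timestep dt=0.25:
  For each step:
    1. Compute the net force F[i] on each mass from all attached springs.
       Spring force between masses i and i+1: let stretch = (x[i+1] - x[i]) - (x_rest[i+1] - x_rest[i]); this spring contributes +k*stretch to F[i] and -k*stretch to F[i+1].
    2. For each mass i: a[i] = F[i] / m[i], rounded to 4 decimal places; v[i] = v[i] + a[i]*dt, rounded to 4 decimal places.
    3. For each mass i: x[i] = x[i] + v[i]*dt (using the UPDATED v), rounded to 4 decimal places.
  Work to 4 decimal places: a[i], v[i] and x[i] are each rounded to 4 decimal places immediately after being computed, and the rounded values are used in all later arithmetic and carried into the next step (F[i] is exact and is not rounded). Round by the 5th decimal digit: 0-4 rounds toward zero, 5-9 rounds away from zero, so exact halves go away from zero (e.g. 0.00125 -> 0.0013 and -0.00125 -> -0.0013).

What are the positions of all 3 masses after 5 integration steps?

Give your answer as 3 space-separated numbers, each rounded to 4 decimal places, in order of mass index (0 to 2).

Answer: 3.8559 8.8458 14.0484

Derivation:
Step 0: x=[4.0000 9.0000 15.0000] v=[0.0000 -1.0000 0.0000]
Step 1: x=[4.0000 8.8125 14.9375] v=[0.0000 -0.7500 -0.2500]
Step 2: x=[3.9883 8.7070 14.8047] v=[-0.0469 -0.4219 -0.5313]
Step 3: x=[3.9590 8.6877 14.6033] v=[-0.1172 -0.0772 -0.8057]
Step 4: x=[3.9128 8.7426 14.3447] v=[-0.1850 0.2195 -1.0346]
Step 5: x=[3.8559 8.8458 14.0484] v=[-0.2276 0.4126 -1.1851]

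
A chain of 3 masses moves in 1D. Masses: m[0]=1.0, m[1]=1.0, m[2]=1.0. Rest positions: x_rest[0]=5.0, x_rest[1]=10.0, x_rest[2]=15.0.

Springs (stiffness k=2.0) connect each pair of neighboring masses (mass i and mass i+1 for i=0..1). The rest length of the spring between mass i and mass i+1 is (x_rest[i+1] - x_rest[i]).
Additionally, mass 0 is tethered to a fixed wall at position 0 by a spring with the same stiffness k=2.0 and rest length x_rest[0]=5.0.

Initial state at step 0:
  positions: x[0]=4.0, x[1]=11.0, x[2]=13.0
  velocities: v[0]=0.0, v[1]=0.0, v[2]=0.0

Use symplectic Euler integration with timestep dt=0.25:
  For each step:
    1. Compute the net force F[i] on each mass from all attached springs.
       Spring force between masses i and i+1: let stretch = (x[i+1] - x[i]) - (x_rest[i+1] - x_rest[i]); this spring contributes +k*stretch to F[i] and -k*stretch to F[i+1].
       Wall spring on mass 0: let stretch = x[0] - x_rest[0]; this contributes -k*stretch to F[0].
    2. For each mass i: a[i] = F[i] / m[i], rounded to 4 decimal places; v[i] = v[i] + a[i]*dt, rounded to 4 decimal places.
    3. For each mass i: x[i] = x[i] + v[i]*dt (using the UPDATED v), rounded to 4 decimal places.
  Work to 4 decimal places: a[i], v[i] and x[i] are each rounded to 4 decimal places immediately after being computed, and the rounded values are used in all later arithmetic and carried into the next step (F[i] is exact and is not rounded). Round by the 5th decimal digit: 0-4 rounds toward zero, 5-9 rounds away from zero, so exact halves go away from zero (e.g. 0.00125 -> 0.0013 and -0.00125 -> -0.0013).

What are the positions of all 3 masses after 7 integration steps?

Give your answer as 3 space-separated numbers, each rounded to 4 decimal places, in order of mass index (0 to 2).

Answer: 4.0901 9.7035 15.0170

Derivation:
Step 0: x=[4.0000 11.0000 13.0000] v=[0.0000 0.0000 0.0000]
Step 1: x=[4.3750 10.3750 13.3750] v=[1.5000 -2.5000 1.5000]
Step 2: x=[4.9531 9.3750 14.0000] v=[2.3125 -4.0000 2.5000]
Step 3: x=[5.4648 8.4004 14.6719] v=[2.0469 -3.8985 2.6875]
Step 4: x=[5.6604 7.8428 15.1849] v=[0.7823 -2.2306 2.0518]
Step 5: x=[5.4212 7.9301 15.4051] v=[-0.9567 0.3493 0.8808]
Step 6: x=[4.8180 8.6382 15.3159] v=[-2.4129 2.8324 -0.3567]
Step 7: x=[4.0901 9.7035 15.0170] v=[-2.9118 4.2612 -1.1956]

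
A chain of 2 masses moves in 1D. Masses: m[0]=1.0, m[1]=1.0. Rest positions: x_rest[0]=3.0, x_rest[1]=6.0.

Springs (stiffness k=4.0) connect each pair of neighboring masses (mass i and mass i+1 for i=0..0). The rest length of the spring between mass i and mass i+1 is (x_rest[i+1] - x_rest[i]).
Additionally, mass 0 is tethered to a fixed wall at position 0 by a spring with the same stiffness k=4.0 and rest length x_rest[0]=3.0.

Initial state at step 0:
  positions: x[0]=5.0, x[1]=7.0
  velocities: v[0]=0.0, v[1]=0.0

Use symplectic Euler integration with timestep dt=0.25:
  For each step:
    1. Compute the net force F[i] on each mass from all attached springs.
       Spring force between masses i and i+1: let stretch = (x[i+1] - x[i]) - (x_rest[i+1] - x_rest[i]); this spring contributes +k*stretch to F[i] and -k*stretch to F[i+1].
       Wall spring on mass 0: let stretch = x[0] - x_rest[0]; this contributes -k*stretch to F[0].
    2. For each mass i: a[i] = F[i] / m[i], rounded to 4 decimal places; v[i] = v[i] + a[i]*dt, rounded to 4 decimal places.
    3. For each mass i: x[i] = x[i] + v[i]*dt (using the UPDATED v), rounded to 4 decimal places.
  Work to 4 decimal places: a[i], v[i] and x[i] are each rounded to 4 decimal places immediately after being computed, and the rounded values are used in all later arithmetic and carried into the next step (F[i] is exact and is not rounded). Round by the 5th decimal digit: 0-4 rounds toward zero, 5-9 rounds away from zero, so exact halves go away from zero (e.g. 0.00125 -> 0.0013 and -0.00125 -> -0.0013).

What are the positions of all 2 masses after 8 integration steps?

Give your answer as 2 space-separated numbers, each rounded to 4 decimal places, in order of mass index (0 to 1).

Answer: 2.8786 4.0937

Derivation:
Step 0: x=[5.0000 7.0000] v=[0.0000 0.0000]
Step 1: x=[4.2500 7.2500] v=[-3.0000 1.0000]
Step 2: x=[3.1875 7.5000] v=[-4.2500 1.0000]
Step 3: x=[2.4063 7.4219] v=[-3.1250 -0.3125]
Step 4: x=[2.2774 6.8399] v=[-0.5157 -2.3281]
Step 5: x=[2.7198 5.8673] v=[1.7694 -3.8906]
Step 6: x=[3.2691 4.8578] v=[2.1971 -4.0381]
Step 7: x=[3.3983 4.2011] v=[0.5167 -2.6268]
Step 8: x=[2.8786 4.0937] v=[-2.0788 -0.4296]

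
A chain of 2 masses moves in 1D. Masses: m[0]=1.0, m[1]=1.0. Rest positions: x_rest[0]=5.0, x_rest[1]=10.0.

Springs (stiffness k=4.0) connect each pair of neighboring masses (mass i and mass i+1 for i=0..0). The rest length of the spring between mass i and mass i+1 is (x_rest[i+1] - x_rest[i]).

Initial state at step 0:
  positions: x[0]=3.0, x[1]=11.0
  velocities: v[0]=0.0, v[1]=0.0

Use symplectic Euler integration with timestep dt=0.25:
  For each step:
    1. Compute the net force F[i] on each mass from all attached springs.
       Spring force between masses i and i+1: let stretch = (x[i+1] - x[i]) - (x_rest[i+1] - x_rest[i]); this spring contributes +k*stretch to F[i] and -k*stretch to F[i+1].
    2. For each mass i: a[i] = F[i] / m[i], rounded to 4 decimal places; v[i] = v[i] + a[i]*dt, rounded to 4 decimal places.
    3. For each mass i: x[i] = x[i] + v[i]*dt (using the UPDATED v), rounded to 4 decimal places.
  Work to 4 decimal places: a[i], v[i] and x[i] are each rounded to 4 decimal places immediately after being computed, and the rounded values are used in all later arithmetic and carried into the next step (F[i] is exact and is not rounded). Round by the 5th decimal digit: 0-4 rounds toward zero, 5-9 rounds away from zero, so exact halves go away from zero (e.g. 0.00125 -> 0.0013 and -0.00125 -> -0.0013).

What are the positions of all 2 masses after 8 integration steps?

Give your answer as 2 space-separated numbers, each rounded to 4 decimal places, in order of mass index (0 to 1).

Step 0: x=[3.0000 11.0000] v=[0.0000 0.0000]
Step 1: x=[3.7500 10.2500] v=[3.0000 -3.0000]
Step 2: x=[4.8750 9.1250] v=[4.5000 -4.5000]
Step 3: x=[5.8125 8.1875] v=[3.7500 -3.7500]
Step 4: x=[6.0938 7.9063] v=[1.1250 -1.1250]
Step 5: x=[5.5782 8.4219] v=[-2.0625 2.0625]
Step 6: x=[4.5235 9.4766] v=[-4.2188 4.2188]
Step 7: x=[3.4571 10.5430] v=[-4.2657 4.2657]
Step 8: x=[2.9122 11.0880] v=[-2.1798 2.1798]

Answer: 2.9122 11.0880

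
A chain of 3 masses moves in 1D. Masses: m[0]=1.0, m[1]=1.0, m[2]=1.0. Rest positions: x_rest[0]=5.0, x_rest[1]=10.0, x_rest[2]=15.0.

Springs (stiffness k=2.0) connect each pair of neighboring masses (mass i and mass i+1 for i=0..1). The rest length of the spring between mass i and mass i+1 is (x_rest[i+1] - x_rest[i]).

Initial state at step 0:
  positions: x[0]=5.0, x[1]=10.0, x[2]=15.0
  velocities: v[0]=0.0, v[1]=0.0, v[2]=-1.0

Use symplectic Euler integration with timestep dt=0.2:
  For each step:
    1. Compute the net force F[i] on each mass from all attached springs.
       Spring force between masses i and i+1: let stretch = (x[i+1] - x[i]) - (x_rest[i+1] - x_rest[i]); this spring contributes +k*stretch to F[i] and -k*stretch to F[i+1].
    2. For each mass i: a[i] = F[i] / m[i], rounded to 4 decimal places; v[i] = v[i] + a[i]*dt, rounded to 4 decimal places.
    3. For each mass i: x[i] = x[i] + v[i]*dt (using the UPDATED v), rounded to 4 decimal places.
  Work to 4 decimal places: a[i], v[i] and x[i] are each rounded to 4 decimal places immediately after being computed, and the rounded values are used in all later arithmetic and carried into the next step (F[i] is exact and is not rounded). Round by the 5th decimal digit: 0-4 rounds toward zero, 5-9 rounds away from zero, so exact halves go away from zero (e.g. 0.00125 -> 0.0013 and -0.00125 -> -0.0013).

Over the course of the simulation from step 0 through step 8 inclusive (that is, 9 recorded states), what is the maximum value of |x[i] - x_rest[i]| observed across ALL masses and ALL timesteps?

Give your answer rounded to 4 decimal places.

Step 0: x=[5.0000 10.0000 15.0000] v=[0.0000 0.0000 -1.0000]
Step 1: x=[5.0000 10.0000 14.8000] v=[0.0000 0.0000 -1.0000]
Step 2: x=[5.0000 9.9840 14.6160] v=[0.0000 -0.0800 -0.9200]
Step 3: x=[4.9987 9.9398 14.4614] v=[-0.0064 -0.2208 -0.7728]
Step 4: x=[4.9927 9.8621 14.3451] v=[-0.0300 -0.3886 -0.5814]
Step 5: x=[4.9763 9.7535 14.2702] v=[-0.0822 -0.5432 -0.3746]
Step 6: x=[4.9420 9.6240 14.2339] v=[-0.1713 -0.6474 -0.1813]
Step 7: x=[4.8823 9.4888 14.2288] v=[-0.2985 -0.6762 -0.0253]
Step 8: x=[4.7911 9.3642 14.2445] v=[-0.4559 -0.6228 0.0787]
Max displacement = 0.7712

Answer: 0.7712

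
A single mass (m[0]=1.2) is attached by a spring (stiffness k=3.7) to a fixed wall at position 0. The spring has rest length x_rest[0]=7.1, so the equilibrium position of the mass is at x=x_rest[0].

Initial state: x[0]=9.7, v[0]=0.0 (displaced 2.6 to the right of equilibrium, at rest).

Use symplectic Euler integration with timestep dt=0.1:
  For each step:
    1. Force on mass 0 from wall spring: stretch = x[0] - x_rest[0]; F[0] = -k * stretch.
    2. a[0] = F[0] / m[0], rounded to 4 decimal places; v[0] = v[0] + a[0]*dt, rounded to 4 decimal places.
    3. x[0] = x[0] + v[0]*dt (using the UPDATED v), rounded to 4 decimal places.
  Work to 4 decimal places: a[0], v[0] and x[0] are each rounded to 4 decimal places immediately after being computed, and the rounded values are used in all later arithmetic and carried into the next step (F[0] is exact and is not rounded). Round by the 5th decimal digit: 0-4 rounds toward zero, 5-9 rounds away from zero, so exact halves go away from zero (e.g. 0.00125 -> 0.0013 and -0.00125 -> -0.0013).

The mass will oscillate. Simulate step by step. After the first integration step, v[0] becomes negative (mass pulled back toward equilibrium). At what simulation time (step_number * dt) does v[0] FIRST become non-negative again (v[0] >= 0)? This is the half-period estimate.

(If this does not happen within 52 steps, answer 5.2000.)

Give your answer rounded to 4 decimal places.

Step 0: x=[9.7000] v=[0.0000]
Step 1: x=[9.6198] v=[-0.8017]
Step 2: x=[9.4619] v=[-1.5786]
Step 3: x=[9.2312] v=[-2.3069]
Step 4: x=[8.9348] v=[-2.9640]
Step 5: x=[8.5818] v=[-3.5297]
Step 6: x=[8.1831] v=[-3.9866]
Step 7: x=[7.7510] v=[-4.3206]
Step 8: x=[7.2989] v=[-4.5213]
Step 9: x=[6.8406] v=[-4.5826]
Step 10: x=[6.3903] v=[-4.5026]
Step 11: x=[5.9619] v=[-4.2838]
Step 12: x=[5.5686] v=[-3.9329]
Step 13: x=[5.2225] v=[-3.4607]
Step 14: x=[4.9343] v=[-2.8818]
Step 15: x=[4.7129] v=[-2.2140]
Step 16: x=[4.5651] v=[-1.4780]
Step 17: x=[4.4955] v=[-0.6964]
Step 18: x=[4.5062] v=[0.1067]
First v>=0 after going negative at step 18, time=1.8000

Answer: 1.8000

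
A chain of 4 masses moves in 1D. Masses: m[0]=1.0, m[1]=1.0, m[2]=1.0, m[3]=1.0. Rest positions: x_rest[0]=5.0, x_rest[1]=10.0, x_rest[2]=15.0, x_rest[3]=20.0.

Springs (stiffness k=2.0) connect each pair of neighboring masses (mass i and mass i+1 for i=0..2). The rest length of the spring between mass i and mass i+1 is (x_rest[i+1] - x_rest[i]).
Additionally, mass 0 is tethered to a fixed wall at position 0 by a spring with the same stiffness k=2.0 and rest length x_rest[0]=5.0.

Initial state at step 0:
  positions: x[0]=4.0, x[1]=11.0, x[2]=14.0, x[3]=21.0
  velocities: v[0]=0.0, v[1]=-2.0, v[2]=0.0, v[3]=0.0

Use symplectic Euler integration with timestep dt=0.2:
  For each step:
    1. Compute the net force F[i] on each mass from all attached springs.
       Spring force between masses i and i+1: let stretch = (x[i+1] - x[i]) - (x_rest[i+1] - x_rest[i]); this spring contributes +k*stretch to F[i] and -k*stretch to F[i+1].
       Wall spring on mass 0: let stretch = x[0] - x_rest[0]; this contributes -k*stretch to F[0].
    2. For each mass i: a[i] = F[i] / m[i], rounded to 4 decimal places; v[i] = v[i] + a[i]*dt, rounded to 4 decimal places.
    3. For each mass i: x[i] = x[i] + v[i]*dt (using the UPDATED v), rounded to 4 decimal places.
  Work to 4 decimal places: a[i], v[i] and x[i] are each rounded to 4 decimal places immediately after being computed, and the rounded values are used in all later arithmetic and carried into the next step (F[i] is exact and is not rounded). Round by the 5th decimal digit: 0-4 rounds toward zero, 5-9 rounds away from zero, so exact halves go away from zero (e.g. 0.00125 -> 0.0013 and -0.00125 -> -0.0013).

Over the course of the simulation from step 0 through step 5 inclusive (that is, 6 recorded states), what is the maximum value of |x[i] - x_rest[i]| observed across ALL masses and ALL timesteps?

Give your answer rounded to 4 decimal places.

Step 0: x=[4.0000 11.0000 14.0000 21.0000] v=[0.0000 -2.0000 0.0000 0.0000]
Step 1: x=[4.2400 10.2800 14.3200 20.8400] v=[1.2000 -3.6000 1.6000 -0.8000]
Step 2: x=[4.6240 9.4000 14.8384 20.5584] v=[1.9200 -4.4000 2.5920 -1.4080]
Step 3: x=[5.0202 8.5730 15.3793 20.2192] v=[1.9808 -4.1350 2.7046 -1.6960]
Step 4: x=[5.2990 8.0063 15.7629 19.8928] v=[1.3938 -2.8336 1.9180 -1.6320]
Step 5: x=[5.3704 7.8435 15.8564 19.6360] v=[0.3571 -0.8139 0.4673 -1.2840]
Max displacement = 2.1565

Answer: 2.1565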